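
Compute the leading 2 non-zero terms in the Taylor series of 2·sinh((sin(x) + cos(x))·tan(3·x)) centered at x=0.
6·x^2 + 6·x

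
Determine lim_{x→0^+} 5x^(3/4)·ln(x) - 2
The product is a 0·∞ indeterminate form at x → 0⁺.
Rewrite the product as 5·ln(x) / x^(-3/4) and apply L'Hôpital, or use the standard hierarchy x^(-3/4) ≫ |ln x| as x → 0⁺.
The indeterminate product → 0, so the limit = -2.

Final answer: -2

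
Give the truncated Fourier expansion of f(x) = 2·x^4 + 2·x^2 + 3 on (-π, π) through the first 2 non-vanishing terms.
(88 - 16·π^2)·cos(x) + 3 + 2·π^2/3 + 2·π^4/5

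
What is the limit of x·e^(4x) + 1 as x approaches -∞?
The product is a 0·∞ indeterminate form at x → -∞.
Rewrite the product as x / e^(-4x) (an ∞/∞ form) and apply L'Hôpital, or use the standard hierarchy e^(4|x|) ≫ |x| as x → -∞.
The indeterminate product → 0, so the limit = 1.

Final answer: 1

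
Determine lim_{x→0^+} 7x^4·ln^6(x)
This is a 0·∞ indeterminate form at x → 0⁺.
Rewrite the product as 7·ln^6(x) / x^(-4) and apply L'Hôpital, or use the standard hierarchy x^(-4) ≫ |ln x|^6 as x → 0⁺.
The indeterminate product → 0, so the limit = 0.

Final answer: 0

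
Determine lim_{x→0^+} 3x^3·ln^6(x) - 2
The product is a 0·∞ indeterminate form at x → 0⁺.
Rewrite the product as 3·ln^6(x) / x^(-3) and apply L'Hôpital, or use the standard hierarchy x^(-3) ≫ |ln x|^6 as x → 0⁺.
The indeterminate product → 0, so the limit = -2.

Final answer: -2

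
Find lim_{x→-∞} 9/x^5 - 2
Evaluate the dominant behaviour as x → -∞; each term tends to a finite value or vanishes.
Limit = -2.

Final answer: -2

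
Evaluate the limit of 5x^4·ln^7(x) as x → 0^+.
This is a 0·∞ indeterminate form at x → 0⁺.
Rewrite the product as 5·ln^7(x) / x^(-4) and apply L'Hôpital, or use the standard hierarchy x^(-4) ≫ |ln x|^7 as x → 0⁺.
The indeterminate product → 0, so the limit = 0.

Final answer: 0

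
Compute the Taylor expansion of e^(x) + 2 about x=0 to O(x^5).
x^4/24 + x^3/6 + x^2/2 + x + 3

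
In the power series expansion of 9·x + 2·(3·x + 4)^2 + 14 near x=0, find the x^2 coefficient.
Expand to order 2: 9·x + 2·(3·x + 4)^2 + 14 = 18·x^2 + 57·x + 46 + O(x^3).
The coefficient of x^2 is 18.

Final answer: 18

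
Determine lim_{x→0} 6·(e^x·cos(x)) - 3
Direct substitution at x = 0 gives 3.

Final answer: 3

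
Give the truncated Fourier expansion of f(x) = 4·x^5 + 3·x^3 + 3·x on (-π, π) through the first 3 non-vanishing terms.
(-154·π^2 + 8·π^4 + 930)·sin(x) + (-4·π^4 - 57/2 + 17·π^2)·sin(2·x) + (-106·π^2/27 + 374/81 + 8·π^4/3)·sin(3·x)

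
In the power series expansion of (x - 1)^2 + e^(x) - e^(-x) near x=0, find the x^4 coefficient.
Expand to order 4: (x - 1)^2 + e^(x) - e^(-x) = x^3/3 + x^2 + 1 + O(x^5).
The coefficient of x^4 is 0.

Final answer: 0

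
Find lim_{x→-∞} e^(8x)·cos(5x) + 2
Evaluate the dominant behaviour as x → -∞; each term tends to a finite value or vanishes.
Limit = 2.

Final answer: 2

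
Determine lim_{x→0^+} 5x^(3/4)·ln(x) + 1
The product is a 0·∞ indeterminate form at x → 0⁺.
Rewrite the product as 5·ln(x) / x^(-3/4) and apply L'Hôpital, or use the standard hierarchy x^(-3/4) ≫ |ln x| as x → 0⁺.
The indeterminate product → 0, so the limit = 1.

Final answer: 1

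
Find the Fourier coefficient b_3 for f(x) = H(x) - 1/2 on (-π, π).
b_3 = (1/π) ∫_{-π}^{π} f(x)·sin(3x) dx.
Evaluate the integral (use parity and integration by parts as needed): b_3 = 2/(3·π).

Final answer: 2/(3·π)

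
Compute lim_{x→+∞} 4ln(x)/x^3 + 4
The quotient is an ∞/∞ indeterminate form as x → +∞.
The polynomial denominator x^3 dominates the logarithmic numerator (any positive power of x ≫ ln(x) as x → ∞), so the quotient → 0.
Adding the constant: 0 + 4 = 4. Limit = 4.

Final answer: 4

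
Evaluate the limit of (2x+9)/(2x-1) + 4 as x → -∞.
Evaluate the dominant behaviour as x → -∞; each term tends to a finite value or vanishes.
Limit = 5.

Final answer: 5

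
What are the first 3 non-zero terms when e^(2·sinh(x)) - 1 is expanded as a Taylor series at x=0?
5·x^3/3 + 2·x^2 + 2·x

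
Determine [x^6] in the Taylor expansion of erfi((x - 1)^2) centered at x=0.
Expand to order 6: erfi((x - 1)^2) = 994·e·x^6/(5·√(π)) - 1588·e·x^5/(15·√(π)) + 158·e·x^4/(3·√(π)) - 24·e·x^3/√(π) + 10·e·x^2/√(π) - 4·e·x/√(π) + erfi(1) + O(x^7).
The coefficient of x^6 is 994·e/(5·√(π)).

Final answer: 994·e/(5·√(π))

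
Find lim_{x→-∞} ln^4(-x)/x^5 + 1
The quotient is an ∞/∞ indeterminate form as x → -∞.
Compare growth rates of the dominant terms (exponentials ≫ polynomials ≫ logarithms), or apply L'Hôpital's rule; the quotient → 0.
Adding the constant: 0 + 1 = 1. Limit = 1.

Final answer: 1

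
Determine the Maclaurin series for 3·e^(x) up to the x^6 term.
x^6/240 + x^5/40 + x^4/8 + x^3/2 + 3·x^2/2 + 3·x + 3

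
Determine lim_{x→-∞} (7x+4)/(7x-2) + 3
Evaluate the dominant behaviour as x → -∞; each term tends to a finite value or vanishes.
Limit = 4.

Final answer: 4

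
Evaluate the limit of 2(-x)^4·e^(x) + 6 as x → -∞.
The product is a 0·∞ indeterminate form at x → -∞.
Rewrite the product as 2(-x)^4 / e^(-x) (an ∞/∞ form) and apply L'Hôpital, or use the standard hierarchy e^(|x|) ≫ |(-x)^4| as x → -∞.
The indeterminate product → 0, so the limit = 6.

Final answer: 6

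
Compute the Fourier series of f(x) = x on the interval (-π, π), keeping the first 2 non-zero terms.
2·sin(x) - sin(2·x)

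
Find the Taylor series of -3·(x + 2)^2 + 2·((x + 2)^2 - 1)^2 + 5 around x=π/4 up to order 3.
π^4/128 + π^3/4 + 11 + 41·π^2/16 + 9·π + (π^3/8 + 3·π^2 + 36 + 41·π/2)·(x - π/4) + (3·π^2/4 + 12·π + 41)·(x - π/4)^2 + (2·π + 16)·(x - π/4)^3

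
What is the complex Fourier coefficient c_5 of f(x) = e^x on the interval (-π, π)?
Compute the real Fourier coefficients first: a_5 = (1 - e^(2·π))·e^(-π)/(26·π), b_5 = (-5 + 5·e^(2·π))·e^(-π)/(26·π).
Then c_5 = (a_5 − i·b_5)/2 = -e^(π)/(52·π) + e^(-π)/(52·π) - 5·i·e^(π)/(52·π) + 5·i·e^(-π)/(52·π).

Final answer: -e^(π)/(52·π) + e^(-π)/(52·π) - 5·i·e^(π)/(52·π) + 5·i·e^(-π)/(52·π)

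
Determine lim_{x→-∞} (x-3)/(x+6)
Evaluate the dominant behaviour as x → -∞; each term tends to a finite value or vanishes.
Limit = 1.

Final answer: 1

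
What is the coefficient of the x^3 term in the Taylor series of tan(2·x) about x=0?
Expand to order 3: tan(2·x) = 8·x^3/3 + 2·x + O(x^4).
The coefficient of x^3 is 8/3.

Final answer: 8/3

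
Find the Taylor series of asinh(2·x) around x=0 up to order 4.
-4·x^3/3 + 2·x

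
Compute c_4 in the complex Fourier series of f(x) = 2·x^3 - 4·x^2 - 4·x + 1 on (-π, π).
Compute the real Fourier coefficients first: a_4 = -1, b_4 = 19/8 - π^2.
Then c_4 = (a_4 − i·b_4)/2 = -1/2 - 19·i/16 + i·π^2/2.

Final answer: -1/2 - 19·i/16 + i·π^2/2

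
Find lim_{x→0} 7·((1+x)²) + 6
Direct substitution at x = 0 gives 13.

Final answer: 13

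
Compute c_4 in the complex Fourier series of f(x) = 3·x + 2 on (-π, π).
Compute the real Fourier coefficients first: a_4 = 0, b_4 = -3/2.
Then c_4 = (a_4 − i·b_4)/2 = 3·i/4.

Final answer: 3·i/4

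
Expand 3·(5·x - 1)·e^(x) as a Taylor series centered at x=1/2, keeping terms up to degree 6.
9·e^(1/2)/2 + 39·e^(1/2)·(x - 1/2)/2 + 69·e^(1/2)·(x - 1/2)^2/4 + 33·e^(1/2)·(x - 1/2)^3/4 + 43·e^(1/2)·(x - 1/2)^4/16 + 53·e^(1/2)·(x - 1/2)^5/80 + 21·e^(1/2)·(x - 1/2)^6/160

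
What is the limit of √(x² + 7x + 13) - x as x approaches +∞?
This is an ∞ − ∞ indeterminate form.
Multiply and divide by the conjugate √(x²+7x + 13) + x; the x² terms cancel, leaving (7x + 13)/(√(x²+7x + 13)+x) → 7/2.
Limit = 7/2.

Final answer: 7/2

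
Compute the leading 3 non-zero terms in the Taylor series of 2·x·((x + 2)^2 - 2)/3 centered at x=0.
2·x^3/3 + 8·x^2/3 + 4·x/3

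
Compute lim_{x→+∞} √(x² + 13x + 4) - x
This is an ∞ − ∞ indeterminate form.
Multiply and divide by the conjugate √(x²+13x + 4) + x; the x² terms cancel, leaving (13x + 4)/(√(x²+13x + 4)+x) → 13/2.
Limit = 13/2.

Final answer: 13/2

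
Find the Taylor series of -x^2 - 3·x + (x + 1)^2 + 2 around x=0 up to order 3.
3 - x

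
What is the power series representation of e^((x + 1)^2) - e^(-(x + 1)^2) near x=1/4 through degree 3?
(-1 + e^(25/8))·e^(-25/16) + (5 + 5·e^(25/8))·e^(-25/16)·(x - 1/4)/2 + (-17 + 33·e^(25/8))·e^(-25/16)·(x - 1/4)^2/8 + (5 + 245·e^(25/8))·e^(-25/16)·(x - 1/4)^3/48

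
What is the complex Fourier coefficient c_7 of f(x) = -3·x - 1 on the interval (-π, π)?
Compute the real Fourier coefficients first: a_7 = 0, b_7 = -6/7.
Then c_7 = (a_7 − i·b_7)/2 = 3·i/7.

Final answer: 3·i/7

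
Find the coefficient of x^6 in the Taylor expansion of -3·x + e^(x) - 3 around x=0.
Expand to order 6: -3·x + e^(x) - 3 = x^6/720 + x^5/120 + x^4/24 + x^3/6 + x^2/2 - 2·x - 2 + O(x^7).
The coefficient of x^6 is 1/720.

Final answer: 1/720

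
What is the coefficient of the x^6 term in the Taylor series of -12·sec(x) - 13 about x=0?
Expand to order 6: -12·sec(x) - 13 = -61·x^6/60 - 5·x^4/2 - 6·x^2 - 25 + O(x^7).
The coefficient of x^6 is -61/60.

Final answer: -61/60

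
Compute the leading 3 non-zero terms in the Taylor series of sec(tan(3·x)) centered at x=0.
351·x^4/8 + 9·x^2/2 + 1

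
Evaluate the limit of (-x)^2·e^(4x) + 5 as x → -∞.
The product is a 0·∞ indeterminate form at x → -∞.
Rewrite the product as (-x)^2 / e^(-4x) (an ∞/∞ form) and apply L'Hôpital, or use the standard hierarchy e^(4|x|) ≫ |(-x)^2| as x → -∞.
The indeterminate product → 0, so the limit = 5.

Final answer: 5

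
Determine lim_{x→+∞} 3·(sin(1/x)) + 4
Evaluate the dominant behaviour as x → +∞; each term tends to a finite value or vanishes.
Limit = 4.

Final answer: 4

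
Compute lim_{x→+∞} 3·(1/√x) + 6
Evaluate the dominant behaviour as x → +∞; each term tends to a finite value or vanishes.
Limit = 6.

Final answer: 6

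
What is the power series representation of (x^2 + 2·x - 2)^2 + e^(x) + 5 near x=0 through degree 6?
x^6/720 + x^5/120 + 25·x^4/24 + 25·x^3/6 + x^2/2 - 7·x + 10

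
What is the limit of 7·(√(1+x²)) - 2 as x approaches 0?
Direct substitution at x = 0 gives 5.

Final answer: 5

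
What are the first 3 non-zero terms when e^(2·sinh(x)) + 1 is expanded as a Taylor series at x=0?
2·x^2 + 2·x + 2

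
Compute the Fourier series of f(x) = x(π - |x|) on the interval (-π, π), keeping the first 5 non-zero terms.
8·sin(x)/π + 8·sin(3·x)/(27·π) + 8·sin(5·x)/(125·π) + 8·sin(7·x)/(343·π) + 8·sin(9·x)/(729·π)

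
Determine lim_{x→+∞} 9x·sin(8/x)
As x → +∞: let u = 8/x → 0⁺; then 9·x·sin(8/x) = 9·8·sin(u)/u → 9·8·1 = 72.
Limit = 72.

Final answer: 72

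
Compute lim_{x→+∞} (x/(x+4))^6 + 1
As x → +∞: x/(x+4) = 1/(1 + 4/x) → 1, and the 6th power of a limit-1 base also → 1; with the additive constant, 1 + 1 = 2.
Limit = 2.

Final answer: 2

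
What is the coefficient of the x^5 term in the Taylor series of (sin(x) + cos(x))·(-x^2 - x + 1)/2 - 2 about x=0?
Expand to order 5: (sin(x) + cos(x))·(-x^2 - x + 1)/2 - 2 = x^5/15 + 17·x^4/48 - x^3/3 - 5·x^2/4 - 3/2 + O(x^6).
The coefficient of x^5 is 1/15.

Final answer: 1/15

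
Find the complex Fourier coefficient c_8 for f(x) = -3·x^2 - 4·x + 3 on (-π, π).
Compute the real Fourier coefficients first: a_8 = -3/16, b_8 = 1.
Then c_8 = (a_8 − i·b_8)/2 = -3/32 - i/2.

Final answer: -3/32 - i/2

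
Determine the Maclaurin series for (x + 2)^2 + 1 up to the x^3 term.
x^2 + 4·x + 5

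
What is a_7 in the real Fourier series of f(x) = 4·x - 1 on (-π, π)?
a_7 = (1/π) ∫_{-π}^{π} f(x)·cos(7x) dx.
Evaluate the integral (use parity and integration by parts as needed): a_7 = 0.

Final answer: 0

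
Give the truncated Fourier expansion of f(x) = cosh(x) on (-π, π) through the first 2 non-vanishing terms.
-cos(x)·sinh(π)/π + sinh(π)/π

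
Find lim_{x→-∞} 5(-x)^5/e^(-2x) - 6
The quotient is an ∞/∞ indeterminate form as x → -∞.
Compare growth rates of the dominant terms (exponentials ≫ polynomials ≫ logarithms), or apply L'Hôpital's rule; the quotient → 0.
Adding the constant: 0 - 6 = -6. Limit = -6.

Final answer: -6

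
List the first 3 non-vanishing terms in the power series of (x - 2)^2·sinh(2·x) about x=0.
22·x^3/3 - 8·x^2 + 8·x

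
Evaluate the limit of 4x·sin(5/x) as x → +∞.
As x → +∞: let u = 5/x → 0⁺; then 4·x·sin(5/x) = 4·5·sin(u)/u → 4·5·1 = 20.
Limit = 20.

Final answer: 20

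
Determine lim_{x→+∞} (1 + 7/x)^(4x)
As x → +∞: write (1 + 7/x)^(4x) = ((1 + 7/x)^x)^4 → (e^7)^4 = e^28.
Limit = e^(28).

Final answer: e^(28)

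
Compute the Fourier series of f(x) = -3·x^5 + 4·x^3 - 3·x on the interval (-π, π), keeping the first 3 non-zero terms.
(-774 - 6·π^4 + 128·π^2)·sin(x) + (-19·π^2 + 63/2 + 3·π^4)·sin(2·x) + (-2·π^4 - 182/27 + 64·π^2/9)·sin(3·x)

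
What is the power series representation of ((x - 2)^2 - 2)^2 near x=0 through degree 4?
x^4 - 8·x^3 + 20·x^2 - 16·x + 4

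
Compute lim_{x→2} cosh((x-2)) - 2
Direct substitution at x = 2 gives -1.

Final answer: -1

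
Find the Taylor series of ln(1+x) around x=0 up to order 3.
x^3/3 - x^2/2 + x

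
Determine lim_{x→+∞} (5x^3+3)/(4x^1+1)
This is an ∞/∞ indeterminate form as x → +∞.
Divide numerator and denominator by x^3 and let the lower-order terms vanish; the numerator's degree 3 exceeds the denominator's degree 1, so the quotient diverges.
Limit = ∞.

Final answer: ∞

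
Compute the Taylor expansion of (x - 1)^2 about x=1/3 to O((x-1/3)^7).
4/9 - 4·(x - 1/3)/3 + (x - 1/3)^2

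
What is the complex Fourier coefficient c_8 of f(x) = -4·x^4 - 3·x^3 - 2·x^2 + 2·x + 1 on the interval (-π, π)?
Compute the real Fourier coefficients first: a_8 = -π^2/2 - 5/64, b_8 = -73/128 + 3·π^2/4.
Then c_8 = (a_8 − i·b_8)/2 = -π^2/4 - 5/128 - 3·i·π^2/8 + 73·i/256.

Final answer: -π^2/4 - 5/128 - 3·i·π^2/8 + 73·i/256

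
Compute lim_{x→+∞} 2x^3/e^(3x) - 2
The quotient is an ∞/∞ indeterminate form as x → +∞.
The exponential denominator e^(3x) dominates the polynomial numerator (e^x ≫ x^3 as x → ∞), so the quotient → 0.
Adding the constant: 0 - 2 = -2. Limit = -2.

Final answer: -2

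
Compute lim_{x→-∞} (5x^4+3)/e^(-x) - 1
The quotient is an ∞/∞ indeterminate form as x → -∞.
Compare growth rates of the dominant terms (exponentials ≫ polynomials ≫ logarithms), or apply L'Hôpital's rule; the quotient → 0.
Adding the constant: 0 - 1 = -1. Limit = -1.

Final answer: -1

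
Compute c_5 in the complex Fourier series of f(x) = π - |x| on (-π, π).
Compute the real Fourier coefficients first: a_5 = 4/(25·π), b_5 = 0.
Then c_5 = (a_5 − i·b_5)/2 = 2/(25·π).

Final answer: 2/(25·π)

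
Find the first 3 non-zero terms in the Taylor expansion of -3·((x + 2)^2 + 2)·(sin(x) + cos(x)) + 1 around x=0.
-6·x^2 - 30·x - 17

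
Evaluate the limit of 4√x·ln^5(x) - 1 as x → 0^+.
The product is a 0·∞ indeterminate form at x → 0⁺.
Rewrite the product as 4·ln^5(x) / x^(-1/2) and apply L'Hôpital, or use the standard hierarchy x^(-1/2) ≫ |ln x|^5 as x → 0⁺.
The indeterminate product → 0, so the limit = -1.

Final answer: -1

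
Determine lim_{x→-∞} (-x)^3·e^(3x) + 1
The product is a 0·∞ indeterminate form at x → -∞.
Rewrite the product as (-x)^3 / e^(-3x) (an ∞/∞ form) and apply L'Hôpital, or use the standard hierarchy e^(3|x|) ≫ |(-x)^3| as x → -∞.
The indeterminate product → 0, so the limit = 1.

Final answer: 1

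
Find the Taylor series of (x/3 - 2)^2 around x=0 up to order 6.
x^2/9 - 4·x/3 + 4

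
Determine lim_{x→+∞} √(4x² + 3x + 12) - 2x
As x → +∞: multiply by the conjugate to get (3x+12)/(√(4x²+3x+12)+2x); the denominator ~ 4x, so the limit is 3/4.
Limit = 3/4.

Final answer: 3/4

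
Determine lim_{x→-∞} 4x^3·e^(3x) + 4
The product is a 0·∞ indeterminate form at x → -∞.
Rewrite the product as 4x^3 / e^(-3x) (an ∞/∞ form) and apply L'Hôpital, or use the standard hierarchy e^(3|x|) ≫ |x^3| as x → -∞.
The indeterminate product → 0, so the limit = 4.

Final answer: 4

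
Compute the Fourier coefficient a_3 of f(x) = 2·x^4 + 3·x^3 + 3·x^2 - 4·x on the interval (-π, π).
a_3 = (1/π) ∫_{-π}^{π} f(x)·cos(3x) dx.
Evaluate the integral (use parity and integration by parts as needed): a_3 = -16·π^2/9 - 4/27.

Final answer: -16·π^2/9 - 4/27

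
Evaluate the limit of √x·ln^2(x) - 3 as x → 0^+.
The product is a 0·∞ indeterminate form at x → 0⁺.
Rewrite the product as ln^2(x) / x^(-1/2) and apply L'Hôpital, or use the standard hierarchy x^(-1/2) ≫ |ln x|^2 as x → 0⁺.
The indeterminate product → 0, so the limit = -3.

Final answer: -3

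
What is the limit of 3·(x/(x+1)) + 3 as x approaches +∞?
Evaluate the dominant behaviour as x → +∞; each term tends to a finite value or vanishes.
Limit = 6.

Final answer: 6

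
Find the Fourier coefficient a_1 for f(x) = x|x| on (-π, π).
a_1 = (1/π) ∫_{-π}^{π} f(x)·cos(1x) dx.
Evaluate the integral (use parity and integration by parts as needed): a_1 = 0.

Final answer: 0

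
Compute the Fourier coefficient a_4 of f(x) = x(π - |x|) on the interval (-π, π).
a_4 = (1/π) ∫_{-π}^{π} f(x)·cos(4x) dx.
Evaluate the integral (use parity and integration by parts as needed): a_4 = 0.

Final answer: 0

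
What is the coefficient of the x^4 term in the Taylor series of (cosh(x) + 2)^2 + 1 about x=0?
Expand to order 4: (cosh(x) + 2)^2 + 1 = x^4/2 + 3·x^2 + 10 + O(x^5).
The coefficient of x^4 is 1/2.

Final answer: 1/2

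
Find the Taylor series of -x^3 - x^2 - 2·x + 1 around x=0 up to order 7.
-x^3 - x^2 - 2·x + 1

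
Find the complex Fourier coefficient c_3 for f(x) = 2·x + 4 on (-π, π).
Compute the real Fourier coefficients first: a_3 = 0, b_3 = 4/3.
Then c_3 = (a_3 − i·b_3)/2 = -2·i/3.

Final answer: -2·i/3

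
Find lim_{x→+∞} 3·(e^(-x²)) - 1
Evaluate the dominant behaviour as x → +∞; each term tends to a finite value or vanishes.
Limit = -1.

Final answer: -1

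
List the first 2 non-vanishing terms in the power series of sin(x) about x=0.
-x^3/6 + x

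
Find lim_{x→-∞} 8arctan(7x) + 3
Evaluate the dominant behaviour as x → -∞; each term tends to a finite value or vanishes.
Limit = 3 - 4·π.

Final answer: 3 - 4·π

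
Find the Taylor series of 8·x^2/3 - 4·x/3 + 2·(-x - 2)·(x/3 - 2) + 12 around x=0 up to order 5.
2·x^2 + 4·x/3 + 20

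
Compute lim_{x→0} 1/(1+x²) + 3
Direct substitution at x = 0 gives 4.

Final answer: 4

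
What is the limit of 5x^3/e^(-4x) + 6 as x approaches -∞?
The quotient is an ∞/∞ indeterminate form as x → -∞.
Compare growth rates of the dominant terms (exponentials ≫ polynomials ≫ logarithms), or apply L'Hôpital's rule; the quotient → 0.
Adding the constant: 0 + 6 = 6. Limit = 6.

Final answer: 6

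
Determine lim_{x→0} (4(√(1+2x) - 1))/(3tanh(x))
Both numerator and denominator → 0 as x → 0; this is a 0/0 indeterminate form.
Expand each to leading order near x = 0: numerator ~ 4·x, denominator ~ 3·x.
The limit of the ratio is 4/3.

Final answer: 4/3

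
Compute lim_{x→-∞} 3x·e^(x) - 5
The product is a 0·∞ indeterminate form at x → -∞.
Rewrite the product as 3x / e^(-x) (an ∞/∞ form) and apply L'Hôpital, or use the standard hierarchy e^(|x|) ≫ |x| as x → -∞.
The indeterminate product → 0, so the limit = -5.

Final answer: -5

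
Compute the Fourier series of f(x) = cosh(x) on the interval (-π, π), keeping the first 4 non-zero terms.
-cos(x)·sinh(π)/π + 2·cos(2·x)·sinh(π)/(5·π) - cos(3·x)·sinh(π)/(5·π) + sinh(π)/π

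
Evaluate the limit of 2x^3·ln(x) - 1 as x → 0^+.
The product is a 0·∞ indeterminate form at x → 0⁺.
Rewrite the product as 2·ln(x) / x^(-3) and apply L'Hôpital, or use the standard hierarchy x^(-3) ≫ |ln x| as x → 0⁺.
The indeterminate product → 0, so the limit = -1.

Final answer: -1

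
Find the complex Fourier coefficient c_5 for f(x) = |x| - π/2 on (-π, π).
Compute the real Fourier coefficients first: a_5 = -4/(25·π), b_5 = 0.
Then c_5 = (a_5 − i·b_5)/2 = -2/(25·π).

Final answer: -2/(25·π)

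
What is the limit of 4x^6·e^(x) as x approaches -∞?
This is a 0·∞ indeterminate form at x → -∞.
Rewrite the product as 4x^6 / e^(-x) (an ∞/∞ form) and apply L'Hôpital, or use the standard hierarchy e^(|x|) ≫ |x^6| as x → -∞.
The indeterminate product → 0, so the limit = 0.

Final answer: 0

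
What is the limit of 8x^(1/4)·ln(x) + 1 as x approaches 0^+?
The product is a 0·∞ indeterminate form at x → 0⁺.
Rewrite the product as 8·ln(x) / x^(-1/4) and apply L'Hôpital, or use the standard hierarchy x^(-1/4) ≫ |ln x| as x → 0⁺.
The indeterminate product → 0, so the limit = 1.

Final answer: 1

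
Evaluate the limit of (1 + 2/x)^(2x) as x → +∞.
As x → +∞: write (1 + 2/x)^(2x) = ((1 + 2/x)^x)^2 → (e^2)^2 = e^4.
Limit = e^(4).

Final answer: e^(4)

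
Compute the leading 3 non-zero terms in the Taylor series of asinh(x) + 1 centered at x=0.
-x^3/6 + x + 1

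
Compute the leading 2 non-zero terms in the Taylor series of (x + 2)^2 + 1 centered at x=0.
4·x + 5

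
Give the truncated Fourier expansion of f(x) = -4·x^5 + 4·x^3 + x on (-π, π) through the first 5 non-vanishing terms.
(-1006 - 8·π^4 + 168·π^2)·sin(x) + (-24·π^2 + 35 + 4·π^4)·sin(2·x) + (-8·π^4/3 - 410/81 + 232·π^2/27)·sin(3·x) + (-9·π^2/2 + 19/16 + 2·π^4)·sin(4·x) + (-8·π^4/5 - 182/625 + 72·π^2/25)·sin(5·x)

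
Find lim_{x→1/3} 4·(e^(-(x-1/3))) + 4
Direct substitution at x = 1/3 gives 8.

Final answer: 8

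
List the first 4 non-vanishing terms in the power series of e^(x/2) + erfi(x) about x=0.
x^3·(1/48 + 2/(3·√(π))) + x^2/8 + x·(1/2 + 2/√(π)) + 1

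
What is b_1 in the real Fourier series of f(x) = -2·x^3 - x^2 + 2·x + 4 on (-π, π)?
b_1 = (1/π) ∫_{-π}^{π} f(x)·sin(1x) dx.
Evaluate the integral (use parity and integration by parts as needed): b_1 = 28 - 4·π^2.

Final answer: 28 - 4·π^2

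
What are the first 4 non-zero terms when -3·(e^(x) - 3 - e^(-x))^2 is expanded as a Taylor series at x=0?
6·x^3 - 12·x^2 + 36·x - 27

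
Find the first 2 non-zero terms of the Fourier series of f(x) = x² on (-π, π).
-4·cos(x) + π^2/3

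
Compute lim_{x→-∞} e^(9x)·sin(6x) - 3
Evaluate the dominant behaviour as x → -∞; each term tends to a finite value or vanishes.
Limit = -3.

Final answer: -3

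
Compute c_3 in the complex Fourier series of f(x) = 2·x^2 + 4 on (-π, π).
Compute the real Fourier coefficients first: a_3 = -8/9, b_3 = 0.
Then c_3 = (a_3 − i·b_3)/2 = -4/9.

Final answer: -4/9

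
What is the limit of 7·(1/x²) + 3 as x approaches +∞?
Evaluate the dominant behaviour as x → +∞; each term tends to a finite value or vanishes.
Limit = 3.

Final answer: 3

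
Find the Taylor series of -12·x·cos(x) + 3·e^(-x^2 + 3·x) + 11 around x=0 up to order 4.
-15·x^4/8 + 21·x^3/2 + 21·x^2/2 - 3·x + 14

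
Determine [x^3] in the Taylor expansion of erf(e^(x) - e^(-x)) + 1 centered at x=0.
Expand to order 3: erf(e^(x) - e^(-x)) + 1 = -14·x^3/(3·√(π)) + 4·x/√(π) + 1 + O(x^4).
The coefficient of x^3 is -14/(3·√(π)).

Final answer: -14/(3·√(π))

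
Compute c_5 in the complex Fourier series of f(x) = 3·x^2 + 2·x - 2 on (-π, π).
Compute the real Fourier coefficients first: a_5 = -12/25, b_5 = 4/5.
Then c_5 = (a_5 − i·b_5)/2 = -6/25 - 2·i/5.

Final answer: -6/25 - 2·i/5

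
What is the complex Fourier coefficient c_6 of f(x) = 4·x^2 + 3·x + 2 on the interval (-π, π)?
Compute the real Fourier coefficients first: a_6 = 4/9, b_6 = -1.
Then c_6 = (a_6 − i·b_6)/2 = 2/9 + i/2.

Final answer: 2/9 + i/2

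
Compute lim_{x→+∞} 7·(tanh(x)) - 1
Evaluate the dominant behaviour as x → +∞; each term tends to a finite value or vanishes.
Limit = 6.

Final answer: 6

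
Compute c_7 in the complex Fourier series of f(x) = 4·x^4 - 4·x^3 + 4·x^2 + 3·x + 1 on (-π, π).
Compute the real Fourier coefficients first: a_7 = -32·π^2/49 - 592/2401, b_7 = 342/343 - 8·π^2/7.
Then c_7 = (a_7 − i·b_7)/2 = -16·π^2/49 - 296/2401 - 171·i/343 + 4·i·π^2/7.

Final answer: -16·π^2/49 - 296/2401 - 171·i/343 + 4·i·π^2/7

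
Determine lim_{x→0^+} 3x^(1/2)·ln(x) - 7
The product is a 0·∞ indeterminate form at x → 0⁺.
Rewrite the product as 3·ln(x) / x^(-1/2) and apply L'Hôpital, or use the standard hierarchy x^(-1/2) ≫ |ln x| as x → 0⁺.
The indeterminate product → 0, so the limit = -7.

Final answer: -7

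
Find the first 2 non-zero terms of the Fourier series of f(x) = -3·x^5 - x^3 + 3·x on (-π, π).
(-702 - 6·π^4 + 118·π^2)·sin(x) + (-14·π^2 + 18 + 3·π^4)·sin(2·x)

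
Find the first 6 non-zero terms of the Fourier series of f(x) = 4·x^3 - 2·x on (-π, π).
(-52 + 8·π^2)·sin(x) + (8 - 4·π^2)·sin(2·x) + (-28/9 + 8·π^2/3)·sin(3·x) + (7/4 - 2·π^2)·sin(4·x) + (-148/125 + 8·π^2/5)·sin(5·x) + (8/9 - 4·π^2/3)·sin(6·x)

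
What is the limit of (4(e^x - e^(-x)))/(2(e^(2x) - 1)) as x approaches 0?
Both numerator and denominator → 0 as x → 0; this is a 0/0 indeterminate form.
Expand each to leading order near x = 0: numerator ~ 8·x, denominator ~ 4·x.
The limit of the ratio is 2.

Final answer: 2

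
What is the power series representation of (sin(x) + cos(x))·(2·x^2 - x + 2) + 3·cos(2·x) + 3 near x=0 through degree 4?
5·x^4/4 + 13·x^3/6 - 6·x^2 + x + 8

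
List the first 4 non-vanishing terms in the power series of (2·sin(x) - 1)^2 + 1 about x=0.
2·x^3/3 + 4·x^2 - 4·x + 2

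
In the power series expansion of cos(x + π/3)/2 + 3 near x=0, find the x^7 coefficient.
Expand to order 7: cos(x + π/3)/2 + 3 = √(3)·x^7/20160 - x^6/2880 - √(3)·x^5/480 + x^4/96 + √(3)·x^3/24 - x^2/8 - √(3)·x/4 + 13/4 + O(x^8).
The coefficient of x^7 is √(3)/20160.

Final answer: √(3)/20160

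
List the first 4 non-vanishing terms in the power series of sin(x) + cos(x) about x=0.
-x^3/6 - x^2/2 + x + 1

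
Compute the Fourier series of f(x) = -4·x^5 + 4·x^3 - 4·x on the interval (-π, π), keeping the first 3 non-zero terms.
(-1016 - 8·π^4 + 168·π^2)·sin(x) + (-24·π^2 + 40 + 4·π^4)·sin(2·x) + (-8·π^4/3 - 680/81 + 232·π^2/27)·sin(3·x)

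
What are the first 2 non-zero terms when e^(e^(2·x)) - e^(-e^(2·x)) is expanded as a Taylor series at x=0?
x·(2·e^(-1) + 2·e) - e^(-1) + e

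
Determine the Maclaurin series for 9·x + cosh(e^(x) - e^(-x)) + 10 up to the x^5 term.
4·x^4/3 + 2·x^2 + 9·x + 11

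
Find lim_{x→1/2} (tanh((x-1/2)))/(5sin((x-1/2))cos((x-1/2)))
Both numerator and denominator → 0 as x → 1/2; this is a 0/0 indeterminate form.
Expand each to leading order near x = 1/2: numerator ~ (x - 1/2), denominator ~ 5·(x - 1/2).
The limit of the ratio is 1/5.

Final answer: 1/5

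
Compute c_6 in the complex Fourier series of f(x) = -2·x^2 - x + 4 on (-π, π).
Compute the real Fourier coefficients first: a_6 = -2/9, b_6 = 1/3.
Then c_6 = (a_6 − i·b_6)/2 = -1/9 - i/6.

Final answer: -1/9 - i/6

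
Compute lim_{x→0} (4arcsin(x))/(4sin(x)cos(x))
Both numerator and denominator → 0 as x → 0; this is a 0/0 indeterminate form.
Expand each to leading order near x = 0: numerator ~ 4·x, denominator ~ 4·x.
The limit of the ratio is 1.

Final answer: 1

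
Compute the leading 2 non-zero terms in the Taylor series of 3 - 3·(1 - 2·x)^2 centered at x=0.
-12·x^2 + 12·x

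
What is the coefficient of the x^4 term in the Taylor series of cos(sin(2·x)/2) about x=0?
Expand to order 4: cos(sin(2·x)/2) = 17·x^4/24 - x^2/2 + 1 + O(x^5).
The coefficient of x^4 is 17/24.

Final answer: 17/24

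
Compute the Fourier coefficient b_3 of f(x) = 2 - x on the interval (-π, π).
b_3 = (1/π) ∫_{-π}^{π} f(x)·sin(3x) dx.
Evaluate the integral (use parity and integration by parts as needed): b_3 = -2/3.

Final answer: -2/3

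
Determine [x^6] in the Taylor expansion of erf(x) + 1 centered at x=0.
Expand to order 6: erf(x) + 1 = x^5/(5·√(π)) - 2·x^3/(3·√(π)) + 2·x/√(π) + 1 + O(x^7).
The coefficient of x^6 is 0.

Final answer: 0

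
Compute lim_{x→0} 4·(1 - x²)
Direct substitution at x = 0 gives 4.

Final answer: 4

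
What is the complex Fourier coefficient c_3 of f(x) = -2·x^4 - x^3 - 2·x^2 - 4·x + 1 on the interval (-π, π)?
Compute the real Fourier coefficients first: a_3 = -8/27 + 16·π^2/9, b_3 = -2·π^2/3 - 20/9.
Then c_3 = (a_3 − i·b_3)/2 = -4/27 + 8·π^2/9 + 10·i/9 + i·π^2/3.

Final answer: -4/27 + 8·π^2/9 + 10·i/9 + i·π^2/3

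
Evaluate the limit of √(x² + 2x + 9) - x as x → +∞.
This is an ∞ − ∞ indeterminate form.
Multiply and divide by the conjugate √(x²+2x + 9) + x; the x² terms cancel, leaving (2x + 9)/(√(x²+2x + 9)+x) → 2/2 = 1.
Limit = 1.

Final answer: 1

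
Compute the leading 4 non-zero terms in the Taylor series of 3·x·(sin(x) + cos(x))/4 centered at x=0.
-x^4/8 - 3·x^3/8 + 3·x^2/4 + 3·x/4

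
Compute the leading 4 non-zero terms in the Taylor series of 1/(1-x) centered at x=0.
x^3 + x^2 + x + 1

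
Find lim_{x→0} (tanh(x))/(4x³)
Both numerator and denominator → 0 as x → 0; this is a 0/0 indeterminate form.
Expand each to leading order near x = 0: numerator ~ x, denominator ~ 4·x^3.
The limit of the ratio is ∞.

Final answer: ∞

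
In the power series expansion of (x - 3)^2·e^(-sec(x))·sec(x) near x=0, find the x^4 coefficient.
Expand to order 4: (x - 3)^2·e^(-sec(x))·sec(x) = -9·x^4·e^(-1)/8 + x^2·e^(-1) - 6·x·e^(-1) + 9·e^(-1) + O(x^5).
The coefficient of x^4 is -9·e^(-1)/8.

Final answer: -9·e^(-1)/8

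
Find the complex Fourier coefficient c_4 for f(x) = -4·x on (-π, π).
Compute the real Fourier coefficients first: a_4 = 0, b_4 = 2.
Then c_4 = (a_4 − i·b_4)/2 = -i.

Final answer: -i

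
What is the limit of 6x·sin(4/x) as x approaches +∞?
As x → +∞: let u = 4/x → 0⁺; then 6·x·sin(4/x) = 6·4·sin(u)/u → 6·4·1 = 24.
Limit = 24.

Final answer: 24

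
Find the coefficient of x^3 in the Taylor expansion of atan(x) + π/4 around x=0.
Expand to order 3: atan(x) + π/4 = -x^3/3 + x + π/4 + O(x^4).
The coefficient of x^3 is -1/3.

Final answer: -1/3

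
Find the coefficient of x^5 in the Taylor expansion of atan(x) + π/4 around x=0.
Expand to order 5: atan(x) + π/4 = x^5/5 - x^3/3 + x + π/4 + O(x^6).
The coefficient of x^5 is 1/5.

Final answer: 1/5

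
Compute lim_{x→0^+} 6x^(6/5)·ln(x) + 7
The product is a 0·∞ indeterminate form at x → 0⁺.
Rewrite the product as 6·ln(x) / x^(-6/5) and apply L'Hôpital, or use the standard hierarchy x^(-6/5) ≫ |ln x| as x → 0⁺.
The indeterminate product → 0, so the limit = 7.

Final answer: 7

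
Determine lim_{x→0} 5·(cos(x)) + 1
Direct substitution at x = 0 gives 6.

Final answer: 6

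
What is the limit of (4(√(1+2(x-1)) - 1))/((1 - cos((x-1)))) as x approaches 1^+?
Both numerator and denominator → 0 as x → 1^+; this is a 0/0 indeterminate form.
Expand each to leading order near x = 1: numerator ~ 4·(x - 1), denominator ~ (x - 1)^2/2.
The limit of the ratio is ∞.

Final answer: ∞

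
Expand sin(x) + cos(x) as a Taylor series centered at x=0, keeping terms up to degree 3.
-x^3/6 - x^2/2 + x + 1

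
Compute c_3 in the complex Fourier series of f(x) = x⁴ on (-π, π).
Compute the real Fourier coefficients first: a_3 = 16/27 - 8·π^2/9, b_3 = 0.
Then c_3 = (a_3 − i·b_3)/2 = 8/27 - 4·π^2/9.

Final answer: 8/27 - 4·π^2/9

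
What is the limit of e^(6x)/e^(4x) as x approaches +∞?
This is an ∞/∞ indeterminate form as x → +∞.
Rewrite e^(6x)/e^(4x) = e^((6−4)x) = e^(2x); the exponent coefficient is 2 > 0 so e^(2x) → ∞.
Limit = ∞.

Final answer: ∞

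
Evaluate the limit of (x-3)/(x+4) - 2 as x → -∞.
Evaluate the dominant behaviour as x → -∞; each term tends to a finite value or vanishes.
Limit = -1.

Final answer: -1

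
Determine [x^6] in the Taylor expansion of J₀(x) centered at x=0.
Expand to order 6: J₀(x) = -x^6/2304 + x^4/64 - x^2/4 + 1 + O(x^7).
The coefficient of x^6 is -1/2304.

Final answer: -1/2304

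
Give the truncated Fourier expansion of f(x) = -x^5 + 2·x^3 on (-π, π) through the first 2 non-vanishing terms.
(-264 - 2·π^4 + 44·π^2)·sin(x) + (-7·π^2 + 21/2 + π^4)·sin(2·x)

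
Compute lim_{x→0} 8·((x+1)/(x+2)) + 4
Direct substitution at x = 0 gives 8.

Final answer: 8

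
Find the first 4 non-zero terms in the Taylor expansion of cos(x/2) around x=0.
-x^6/46080 + x^4/384 - x^2/8 + 1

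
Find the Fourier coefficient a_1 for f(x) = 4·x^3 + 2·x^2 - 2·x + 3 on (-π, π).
a_1 = (1/π) ∫_{-π}^{π} f(x)·cos(1x) dx.
Evaluate the integral (use parity and integration by parts as needed): a_1 = -8.

Final answer: -8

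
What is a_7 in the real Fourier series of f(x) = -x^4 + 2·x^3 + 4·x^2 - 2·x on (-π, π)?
a_7 = (1/π) ∫_{-π}^{π} f(x)·cos(7x) dx.
Evaluate the integral (use parity and integration by parts as needed): a_7 = -832/2401 + 8·π^2/49.

Final answer: -832/2401 + 8·π^2/49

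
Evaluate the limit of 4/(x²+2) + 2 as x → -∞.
Evaluate the dominant behaviour as x → -∞; each term tends to a finite value or vanishes.
Limit = 2.

Final answer: 2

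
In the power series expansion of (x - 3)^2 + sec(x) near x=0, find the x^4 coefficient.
Expand to order 4: (x - 3)^2 + sec(x) = 5·x^4/24 + 3·x^2/2 - 6·x + 10 + O(x^5).
The coefficient of x^4 is 5/24.

Final answer: 5/24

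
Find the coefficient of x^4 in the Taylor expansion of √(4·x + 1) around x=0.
Expand to order 4: √(4·x + 1) = -10·x^4 + 4·x^3 - 2·x^2 + 2·x + 1 + O(x^5).
The coefficient of x^4 is -10.

Final answer: -10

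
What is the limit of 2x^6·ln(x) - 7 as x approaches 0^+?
The product is a 0·∞ indeterminate form at x → 0⁺.
Rewrite the product as 2·ln(x) / x^(-6) and apply L'Hôpital, or use the standard hierarchy x^(-6) ≫ |ln x| as x → 0⁺.
The indeterminate product → 0, so the limit = -7.

Final answer: -7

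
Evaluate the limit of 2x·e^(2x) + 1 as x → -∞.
The product is a 0·∞ indeterminate form at x → -∞.
Rewrite the product as 2x / e^(-2x) (an ∞/∞ form) and apply L'Hôpital, or use the standard hierarchy e^(2|x|) ≫ |x| as x → -∞.
The indeterminate product → 0, so the limit = 1.

Final answer: 1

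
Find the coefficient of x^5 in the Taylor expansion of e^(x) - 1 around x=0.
Expand to order 5: e^(x) - 1 = x^5/120 + x^4/24 + x^3/6 + x^2/2 + x + O(x^6).
The coefficient of x^5 is 1/120.

Final answer: 1/120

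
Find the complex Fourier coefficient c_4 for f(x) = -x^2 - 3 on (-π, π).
Compute the real Fourier coefficients first: a_4 = -1/4, b_4 = 0.
Then c_4 = (a_4 − i·b_4)/2 = -1/8.

Final answer: -1/8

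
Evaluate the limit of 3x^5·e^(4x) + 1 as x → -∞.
The product is a 0·∞ indeterminate form at x → -∞.
Rewrite the product as 3x^5 / e^(-4x) (an ∞/∞ form) and apply L'Hôpital, or use the standard hierarchy e^(4|x|) ≫ |x^5| as x → -∞.
The indeterminate product → 0, so the limit = 1.

Final answer: 1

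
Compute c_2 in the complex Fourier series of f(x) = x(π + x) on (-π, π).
Compute the real Fourier coefficients first: a_2 = 1, b_2 = -π.
Then c_2 = (a_2 − i·b_2)/2 = 1/2 + i·π/2.

Final answer: 1/2 + i·π/2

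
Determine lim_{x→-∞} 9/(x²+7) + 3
Evaluate the dominant behaviour as x → -∞; each term tends to a finite value or vanishes.
Limit = 3.

Final answer: 3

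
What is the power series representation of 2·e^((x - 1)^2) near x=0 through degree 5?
-26·e·x^5/5 + 19·e·x^4/3 - 20·e·x^3/3 + 6·e·x^2 - 4·e·x + 2·e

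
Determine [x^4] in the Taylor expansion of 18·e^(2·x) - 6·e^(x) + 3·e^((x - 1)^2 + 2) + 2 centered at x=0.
47/4 + 19·e^(3)/2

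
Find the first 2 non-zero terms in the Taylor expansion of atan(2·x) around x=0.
-8·x^3/3 + 2·x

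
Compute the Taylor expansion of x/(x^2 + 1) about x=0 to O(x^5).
-x^3 + x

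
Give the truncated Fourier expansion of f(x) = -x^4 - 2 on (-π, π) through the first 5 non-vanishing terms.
(-48 + 8·π^2)·cos(x) + (3 - 2·π^2)·cos(2·x) + (-16/27 + 8·π^2/9)·cos(3·x) + (3/16 - π^2/2)·cos(4·x) - π^4/5 - 2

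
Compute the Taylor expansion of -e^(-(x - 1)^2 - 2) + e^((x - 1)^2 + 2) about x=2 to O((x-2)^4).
(-1 + e^(6))·e^(-3) + (2 + 2·e^(6))·e^(-3)·(x - 2) + (-1 + 3·e^(6))·e^(-3)·(x - 2)^2 + (-2 + 10·e^(6))·e^(-3)·(x - 2)^3/3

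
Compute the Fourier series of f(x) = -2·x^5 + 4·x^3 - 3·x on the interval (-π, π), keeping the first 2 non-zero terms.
(-534 - 4·π^4 + 88·π^2)·sin(x) + (-14·π^2 + 24 + 2·π^4)·sin(2·x)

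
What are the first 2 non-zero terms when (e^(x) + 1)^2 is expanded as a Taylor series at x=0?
4·x + 4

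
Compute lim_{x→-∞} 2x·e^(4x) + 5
The product is a 0·∞ indeterminate form at x → -∞.
Rewrite the product as 2x / e^(-4x) (an ∞/∞ form) and apply L'Hôpital, or use the standard hierarchy e^(4|x|) ≫ |x| as x → -∞.
The indeterminate product → 0, so the limit = 5.

Final answer: 5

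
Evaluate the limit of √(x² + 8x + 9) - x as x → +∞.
This is an ∞ − ∞ indeterminate form.
Multiply and divide by the conjugate √(x²+8x + 9) + x; the x² terms cancel, leaving (8x + 9)/(√(x²+8x + 9)+x) → 8/2 = 4.
Limit = 4.

Final answer: 4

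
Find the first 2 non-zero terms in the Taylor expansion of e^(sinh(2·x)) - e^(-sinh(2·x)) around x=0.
16·x^3/3 + 4·x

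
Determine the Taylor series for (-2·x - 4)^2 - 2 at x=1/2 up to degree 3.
23 + 20·(x - 1/2) + 4·(x - 1/2)^2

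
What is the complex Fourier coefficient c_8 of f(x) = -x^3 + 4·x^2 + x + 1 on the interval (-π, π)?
Compute the real Fourier coefficients first: a_8 = 1/4, b_8 = -35/128 + π^2/4.
Then c_8 = (a_8 − i·b_8)/2 = 1/8 - i·π^2/8 + 35·i/256.

Final answer: 1/8 - i·π^2/8 + 35·i/256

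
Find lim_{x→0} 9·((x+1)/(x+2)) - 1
Direct substitution at x = 0 gives 7/2.

Final answer: 7/2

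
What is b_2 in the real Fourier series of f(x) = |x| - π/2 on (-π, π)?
b_2 = (1/π) ∫_{-π}^{π} f(x)·sin(2x) dx.
Evaluate the integral (use parity and integration by parts as needed): b_2 = 0.

Final answer: 0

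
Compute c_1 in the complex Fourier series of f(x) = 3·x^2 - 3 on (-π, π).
Compute the real Fourier coefficients first: a_1 = -12, b_1 = 0.
Then c_1 = (a_1 − i·b_1)/2 = -6.

Final answer: -6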